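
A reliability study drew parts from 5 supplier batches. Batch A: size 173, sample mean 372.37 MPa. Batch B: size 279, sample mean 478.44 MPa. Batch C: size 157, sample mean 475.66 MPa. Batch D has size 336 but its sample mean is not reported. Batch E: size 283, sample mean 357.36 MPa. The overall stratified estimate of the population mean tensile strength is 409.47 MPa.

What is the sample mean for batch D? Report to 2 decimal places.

N = 173 + 279 + 157 + 336 + 283 = 1228.
Overall total = μ·N = 409.47·1228 = 502829.16.
Subtract the known strata: 173·372.37 + 279·478.44 + 157·475.66 + 283·357.36 = 373716.27.
Remaining total for batch D: 502829.16 − 373716.27 = 129112.89.
Divide by its size: 129112.89 / 336 = 384.2646... → 384.26.

384.26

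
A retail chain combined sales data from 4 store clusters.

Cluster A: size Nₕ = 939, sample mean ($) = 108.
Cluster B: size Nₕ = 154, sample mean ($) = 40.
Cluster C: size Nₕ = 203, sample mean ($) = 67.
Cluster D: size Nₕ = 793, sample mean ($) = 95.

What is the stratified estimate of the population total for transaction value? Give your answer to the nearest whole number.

196508

A: 939·108 = 101412
B: 154·40 = 6160
C: 203·67 = 13601
D: 793·95 = 75335
τ̂ = Σ Nₕx̄ₕ = 196508.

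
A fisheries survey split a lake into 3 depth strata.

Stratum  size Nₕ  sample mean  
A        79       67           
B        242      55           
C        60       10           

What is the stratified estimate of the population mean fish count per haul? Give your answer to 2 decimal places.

x̄_st = (Σ Nₕx̄ₕ) / (Σ Nₕ) = (79·67 + 242·55 + 60·10) / 381
= 19203 / 381 = 50.4016... → 50.40.

50.40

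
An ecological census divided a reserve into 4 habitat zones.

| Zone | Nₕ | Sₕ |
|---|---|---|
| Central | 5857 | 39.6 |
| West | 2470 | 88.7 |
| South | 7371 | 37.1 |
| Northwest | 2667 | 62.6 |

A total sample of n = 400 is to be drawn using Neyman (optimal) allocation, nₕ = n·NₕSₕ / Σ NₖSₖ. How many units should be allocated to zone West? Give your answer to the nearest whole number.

98

Central: NₕSₕ = 5857·39.6 = 231937.2
West: NₕSₕ = 2470·88.7 = 219089
South: NₕSₕ = 7371·37.1 = 273464.1
Northwest: NₕSₕ = 2667·62.6 = 166954.2
Σ NₕSₕ = 891444.5.
n_West = 400·219089/891444.5 = 98.307... → 98.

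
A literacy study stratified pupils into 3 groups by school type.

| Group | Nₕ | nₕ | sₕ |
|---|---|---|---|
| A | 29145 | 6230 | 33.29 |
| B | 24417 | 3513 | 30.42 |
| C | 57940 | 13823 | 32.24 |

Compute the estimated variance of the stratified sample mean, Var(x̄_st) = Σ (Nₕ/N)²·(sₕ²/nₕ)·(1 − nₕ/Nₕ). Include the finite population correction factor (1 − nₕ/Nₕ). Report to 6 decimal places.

N = 111502. Term for each stratum: Wₕ²sₕ²/nₕ·(1−nₕ/Nₕ).
Var(x̄_st) = 0.009555604 + 0.010814256 + 0.015459908 = 0.035829768 → 0.035830.

0.035830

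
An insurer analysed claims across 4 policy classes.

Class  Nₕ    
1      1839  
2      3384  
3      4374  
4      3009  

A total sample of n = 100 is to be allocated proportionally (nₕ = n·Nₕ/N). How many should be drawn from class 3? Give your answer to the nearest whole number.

Share of class 3 = 4374/12606 = 0.34698.
Allocate 100 × 0.34698 = 34.698... → 35.

35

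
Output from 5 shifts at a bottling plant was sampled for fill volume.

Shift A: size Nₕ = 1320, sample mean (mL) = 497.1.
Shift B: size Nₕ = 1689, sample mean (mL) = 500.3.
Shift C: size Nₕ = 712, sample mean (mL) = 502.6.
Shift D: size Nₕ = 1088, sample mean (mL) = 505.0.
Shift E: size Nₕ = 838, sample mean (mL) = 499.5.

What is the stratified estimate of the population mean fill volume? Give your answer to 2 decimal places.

500.63

N = 1320 + 1689 + 712 + 1088 + 838 = 5647.
The stratified mean weights each stratum mean by its population share Nₕ/N.
Σ Nₕx̄ₕ = 1320·497.1 + 1689·500.3 + 712·502.6 + 1088·505.0 + 838·499.5 = 656172 + 845006.7 + 357851.2 + 549440 + 418581 = 2827050.9.
Divide by N: 2827050.9 / 5647 = 500.6288... → 500.63.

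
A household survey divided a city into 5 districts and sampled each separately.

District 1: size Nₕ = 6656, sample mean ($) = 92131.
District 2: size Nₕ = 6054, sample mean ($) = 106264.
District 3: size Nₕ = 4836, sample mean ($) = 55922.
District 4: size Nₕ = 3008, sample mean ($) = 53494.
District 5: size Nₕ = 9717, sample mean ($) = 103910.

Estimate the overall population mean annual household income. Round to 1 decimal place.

x̄_st = (Σ Nₕx̄ₕ) / (Σ Nₕ) = (6656·92131 + 6054·106264 + 4836·55922 + 3008·53494 + 9717·103910) / 30271
= 2697588406 / 30271 = 89114.612... → 89114.6.

89114.6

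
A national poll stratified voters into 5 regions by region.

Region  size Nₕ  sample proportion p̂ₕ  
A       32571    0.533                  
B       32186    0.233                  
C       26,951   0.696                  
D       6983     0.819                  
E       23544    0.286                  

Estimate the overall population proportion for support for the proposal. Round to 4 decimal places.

N = 32571 + 32186 + 26951 + 6983 + 23544 = 122235.
Overall proportion = Σ (Nₕ/N)·p̂ₕ.
Σ Nₕp̂ₕ = 17360.343 + 7499.338 + 18757.896 + 5719.077 + 6733.584 = 56070.238.
56070.238 / 122235 = 0.458709... → 0.4587.

0.4587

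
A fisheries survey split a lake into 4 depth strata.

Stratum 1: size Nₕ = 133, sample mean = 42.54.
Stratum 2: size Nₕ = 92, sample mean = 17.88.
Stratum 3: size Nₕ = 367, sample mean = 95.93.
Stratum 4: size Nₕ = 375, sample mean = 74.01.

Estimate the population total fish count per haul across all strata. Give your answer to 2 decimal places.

70262.84

Estimate total by summing Nₕ·x̄ₕ over strata.
133·42.54 + 92·17.88 + 367·95.93 + 375·74.01 = 5657.82 + 1644.96 + 35206.31 + 27753.75 = 70262.84.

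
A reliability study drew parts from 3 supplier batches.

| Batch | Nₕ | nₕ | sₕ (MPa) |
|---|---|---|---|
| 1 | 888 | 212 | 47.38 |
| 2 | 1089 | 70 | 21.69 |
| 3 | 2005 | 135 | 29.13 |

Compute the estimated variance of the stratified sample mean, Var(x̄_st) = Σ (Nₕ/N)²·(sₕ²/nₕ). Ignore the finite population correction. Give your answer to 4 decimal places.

2.6228

N = 3982; Wₕ = Nₕ/N.
batch 1: (888/3982)²·47.38²/212 = 0.5265961
batch 2: (1089/3982)²·21.69²/70 = 0.5026600
batch 3: (2005/3982)²·29.13²/135 = 1.5935784
Sum = 2.6228346 → 2.6228.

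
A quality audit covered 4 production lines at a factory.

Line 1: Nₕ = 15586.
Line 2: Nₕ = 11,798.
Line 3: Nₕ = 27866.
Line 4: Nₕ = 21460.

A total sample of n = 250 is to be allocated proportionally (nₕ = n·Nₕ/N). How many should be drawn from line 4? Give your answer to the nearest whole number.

N = 15586 + 11798 + 27866 + 21460 = 76710.
n_4 = 250·21460/76710 = 69.939... → 70.

70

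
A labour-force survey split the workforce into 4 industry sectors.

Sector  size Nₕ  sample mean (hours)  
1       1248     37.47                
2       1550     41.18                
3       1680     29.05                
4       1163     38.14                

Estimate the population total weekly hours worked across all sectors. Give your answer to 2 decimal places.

203752.38

1: 1248·37.47 = 46762.56
2: 1550·41.18 = 63829
3: 1680·29.05 = 48804
4: 1163·38.14 = 44356.82
τ̂ = Σ Nₕx̄ₕ = 203752.38.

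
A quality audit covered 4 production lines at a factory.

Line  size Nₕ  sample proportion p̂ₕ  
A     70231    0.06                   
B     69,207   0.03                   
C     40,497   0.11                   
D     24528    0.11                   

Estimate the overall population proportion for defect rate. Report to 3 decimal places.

0.066

Wₕ = Nₕ/N with N = 204463: 0.3435, 0.3385, 0.1981, 0.1200.
p̂_st = 0.3435·0.06 + 0.3385·0.03 + 0.1981·0.11 + 0.1200·0.11 ≈ 0.06575... → 0.066.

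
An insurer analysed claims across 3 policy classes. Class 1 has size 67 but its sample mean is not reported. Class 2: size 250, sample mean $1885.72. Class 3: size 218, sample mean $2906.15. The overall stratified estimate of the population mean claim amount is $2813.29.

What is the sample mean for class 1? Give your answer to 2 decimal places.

N = 67 + 250 + 218 = 535.
Overall total = μ·N = 2813.29·535 = 1505110.15.
Subtract the known strata: 250·1885.72 + 218·2906.15 = 1104970.7.
Remaining total for class 1: 1505110.15 − 1104970.7 = 400139.45.
Divide by its size: 400139.45 / 67 = 5972.2306... → 5972.23.

5972.23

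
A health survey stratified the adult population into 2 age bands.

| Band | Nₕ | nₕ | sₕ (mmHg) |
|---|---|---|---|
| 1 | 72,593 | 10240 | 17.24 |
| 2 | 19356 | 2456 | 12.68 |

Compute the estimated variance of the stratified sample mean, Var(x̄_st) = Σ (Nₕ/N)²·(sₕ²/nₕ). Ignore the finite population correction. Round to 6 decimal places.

N = 91949; Wₕ = Nₕ/N.
band 1: (72593/91949)²·17.24²/10240 = 0.018091311
band 2: (19356/91949)²·12.68²/2456 = 0.002900997
Sum = 0.020992308 → 0.020992.

0.020992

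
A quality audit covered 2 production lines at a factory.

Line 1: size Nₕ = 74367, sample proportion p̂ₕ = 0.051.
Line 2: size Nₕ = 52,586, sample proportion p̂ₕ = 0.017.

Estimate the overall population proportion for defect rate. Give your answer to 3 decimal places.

0.037

N = 74367 + 52586 = 126953.
Overall proportion = Σ (Nₕ/N)·p̂ₕ.
Σ Nₕp̂ₕ = 3792.717 + 893.962 = 4686.679.
4686.679 / 126953 = 0.03692... → 0.037.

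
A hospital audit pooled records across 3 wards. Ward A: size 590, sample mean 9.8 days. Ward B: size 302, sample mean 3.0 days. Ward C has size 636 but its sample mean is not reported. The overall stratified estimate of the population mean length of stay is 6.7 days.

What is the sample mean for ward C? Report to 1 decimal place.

5.6

Σ Nₕx̄ₕ = N·μ, so 636·x̄_C = 1528·6.7 − (590·9.8 + 302·3.0).
= 10237.6 − 6688 = 3549.6.
x̄_C = 3549.6 / 636 = 5.581... → 5.6.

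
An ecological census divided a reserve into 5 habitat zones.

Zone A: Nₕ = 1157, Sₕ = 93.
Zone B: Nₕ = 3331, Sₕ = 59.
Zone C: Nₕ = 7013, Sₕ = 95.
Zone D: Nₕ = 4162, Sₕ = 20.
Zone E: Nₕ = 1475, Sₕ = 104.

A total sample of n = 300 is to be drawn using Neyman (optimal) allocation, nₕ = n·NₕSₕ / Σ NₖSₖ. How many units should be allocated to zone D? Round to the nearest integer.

21

A: NₕSₕ = 1157·93 = 107601
B: NₕSₕ = 3331·59 = 196529
C: NₕSₕ = 7013·95 = 666235
D: NₕSₕ = 4162·20 = 83240
E: NₕSₕ = 1475·104 = 153400
Σ NₕSₕ = 1207005.
n_D = 300·83240/1207005 = 20.689... → 21.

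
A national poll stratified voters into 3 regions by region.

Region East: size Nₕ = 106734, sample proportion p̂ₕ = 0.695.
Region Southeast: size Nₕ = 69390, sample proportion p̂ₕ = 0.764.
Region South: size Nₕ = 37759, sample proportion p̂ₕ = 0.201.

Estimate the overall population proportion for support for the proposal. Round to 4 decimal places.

0.6302

N = 106734 + 69390 + 37759 = 213883.
Overall proportion = Σ (Nₕ/N)·p̂ₕ.
Σ Nₕp̂ₕ = 74180.13 + 53013.96 + 7589.559 = 134783.649.
134783.649 / 213883 = 0.630175... → 0.6302.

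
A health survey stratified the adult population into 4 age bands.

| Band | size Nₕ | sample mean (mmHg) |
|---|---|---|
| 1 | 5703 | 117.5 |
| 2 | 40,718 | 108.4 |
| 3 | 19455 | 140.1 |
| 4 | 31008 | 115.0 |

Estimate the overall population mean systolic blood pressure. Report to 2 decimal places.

N = 96884; weights Wₕ = Nₕ/N = (0.0589, 0.4203, 0.2008, 0.3201).
x̄_st = Σ Wₕ·x̄ₕ = 0.0589·117.5 + 0.4203·108.4 + 0.2008·140.1 + 0.3201·115.0 ≈ 117.4136...
→ 117.41.

117.41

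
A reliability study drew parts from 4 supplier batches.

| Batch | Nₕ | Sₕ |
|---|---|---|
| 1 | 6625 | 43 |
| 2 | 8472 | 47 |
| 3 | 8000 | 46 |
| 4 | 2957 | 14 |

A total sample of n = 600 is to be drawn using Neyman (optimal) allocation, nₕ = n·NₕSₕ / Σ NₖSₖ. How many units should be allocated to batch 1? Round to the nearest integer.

1: NₕSₕ = 6625·43 = 284875
2: NₕSₕ = 8472·47 = 398184
3: NₕSₕ = 8000·46 = 368000
4: NₕSₕ = 2957·14 = 41398
Σ NₕSₕ = 1092457.
n_1 = 600·284875/1092457 = 156.459... → 156.

156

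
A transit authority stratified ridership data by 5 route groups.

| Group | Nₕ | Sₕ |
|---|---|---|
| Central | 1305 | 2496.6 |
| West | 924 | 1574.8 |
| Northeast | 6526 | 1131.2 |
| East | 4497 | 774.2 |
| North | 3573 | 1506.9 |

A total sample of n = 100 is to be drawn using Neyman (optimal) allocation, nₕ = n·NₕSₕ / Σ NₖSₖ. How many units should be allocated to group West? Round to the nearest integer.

7

Σ NₕSₕ = 1305·2496.6 + 924·1574.8 + 6526·1131.2 + 4497·774.2 + 3573·1506.9 = 20961120.5.
Share for West: 1455115.2/20961120.5 = 0.06942.
n_West = 100 × 0.06942 = 6.942... → 7.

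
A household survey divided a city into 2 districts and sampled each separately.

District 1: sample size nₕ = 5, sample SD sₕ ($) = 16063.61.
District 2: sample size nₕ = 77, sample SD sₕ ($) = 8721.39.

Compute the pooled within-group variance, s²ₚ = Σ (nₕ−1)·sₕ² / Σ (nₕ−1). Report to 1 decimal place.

85161489.7

1: (5−1)·16063.61² = 4·258039566.2321 = 1032158264.9284
2: (77−1)·8721.39² = 76·76062643.5321 = 5780760908.4396
Numerator = 6812919173.368; denominator = Σ(nₕ−1) = 80.
s²ₚ = 6812919173.368/80 = 85161489.667... → 85161489.7.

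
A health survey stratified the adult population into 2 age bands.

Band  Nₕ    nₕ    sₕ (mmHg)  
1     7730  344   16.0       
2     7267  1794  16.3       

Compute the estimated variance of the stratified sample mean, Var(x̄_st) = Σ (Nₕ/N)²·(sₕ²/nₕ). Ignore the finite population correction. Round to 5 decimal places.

N = 14997; Wₕ = Nₕ/N.
band 1: (7730/14997)²·16.0²/344 = 0.19771141
band 2: (7267/14997)²·16.3²/1794 = 0.03477397
Sum = 0.23248538 → 0.23249.

0.23249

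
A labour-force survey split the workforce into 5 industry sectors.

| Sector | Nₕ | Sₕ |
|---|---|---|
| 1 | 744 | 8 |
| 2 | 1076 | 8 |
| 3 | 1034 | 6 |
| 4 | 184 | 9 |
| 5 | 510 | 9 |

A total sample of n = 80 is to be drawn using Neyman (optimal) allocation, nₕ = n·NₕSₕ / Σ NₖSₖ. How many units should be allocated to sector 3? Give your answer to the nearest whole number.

18

Σ NₕSₕ = 744·8 + 1076·8 + 1034·6 + 184·9 + 510·9 = 27010.
Share for 3: 6204/27010 = 0.22969.
n_3 = 80 × 0.22969 = 18.375... → 18.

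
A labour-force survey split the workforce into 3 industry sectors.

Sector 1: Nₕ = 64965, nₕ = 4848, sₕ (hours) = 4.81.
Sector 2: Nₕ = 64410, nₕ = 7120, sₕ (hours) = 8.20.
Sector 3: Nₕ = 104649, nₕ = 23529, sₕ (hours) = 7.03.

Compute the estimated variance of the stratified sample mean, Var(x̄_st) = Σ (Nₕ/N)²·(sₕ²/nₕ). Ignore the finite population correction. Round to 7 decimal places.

0.0015031

N = 234024; Wₕ = Nₕ/N.
sector 1: (64965/234024)²·4.81²/4848 = 0.0003677610
sector 2: (64410/234024)²·8.20²/7120 = 0.0007153746
sector 3: (104649/234024)²·7.03²/23529 = 0.0004200070
Sum = 0.0015031426 → 0.0015031.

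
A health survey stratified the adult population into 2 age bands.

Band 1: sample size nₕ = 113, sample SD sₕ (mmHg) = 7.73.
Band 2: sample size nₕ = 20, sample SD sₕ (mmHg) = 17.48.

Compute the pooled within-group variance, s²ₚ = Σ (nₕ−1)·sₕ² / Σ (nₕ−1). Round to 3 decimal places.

1: (113−1)·7.73² = 112·59.7529 = 6692.3248
2: (20−1)·17.48² = 19·305.5504 = 5805.4576
Numerator = 12497.7824; denominator = Σ(nₕ−1) = 131.
s²ₚ = 12497.7824/131 = 95.40292... → 95.403.

95.403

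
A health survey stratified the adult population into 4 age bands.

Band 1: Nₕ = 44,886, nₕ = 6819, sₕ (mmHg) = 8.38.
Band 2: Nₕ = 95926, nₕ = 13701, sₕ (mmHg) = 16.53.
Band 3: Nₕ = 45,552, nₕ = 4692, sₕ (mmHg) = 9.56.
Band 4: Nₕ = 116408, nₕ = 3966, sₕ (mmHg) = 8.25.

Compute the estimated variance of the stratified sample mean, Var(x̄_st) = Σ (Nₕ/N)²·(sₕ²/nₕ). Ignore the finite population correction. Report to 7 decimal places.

0.0052059

N = 302772; Wₕ = Nₕ/N.
band 1: (44886/302772)²·8.38²/6819 = 0.0002263381
band 2: (95926/302772)²·16.53²/13701 = 0.0020018646
band 3: (45552/302772)²·9.56²/4692 = 0.0004409012
band 4: (116408/302772)²·8.25²/3966 = 0.0025368187
Sum = 0.0052059225 → 0.0052059.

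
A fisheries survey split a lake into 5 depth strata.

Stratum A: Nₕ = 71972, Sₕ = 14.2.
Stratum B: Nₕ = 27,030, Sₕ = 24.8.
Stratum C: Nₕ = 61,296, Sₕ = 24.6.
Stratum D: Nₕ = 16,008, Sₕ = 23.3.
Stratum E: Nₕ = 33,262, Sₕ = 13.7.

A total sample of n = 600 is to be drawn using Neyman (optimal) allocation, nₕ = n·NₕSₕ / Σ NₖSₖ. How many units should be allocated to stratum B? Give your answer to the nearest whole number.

100

Σ NₕSₕ = 71972·14.2 + 27030·24.8 + 61296·24.6 + 16008·23.3 + 33262·13.7 = 4028903.8.
Share for B: 670344/4028903.8 = 0.16638.
n_B = 600 × 0.16638 = 99.830... → 100.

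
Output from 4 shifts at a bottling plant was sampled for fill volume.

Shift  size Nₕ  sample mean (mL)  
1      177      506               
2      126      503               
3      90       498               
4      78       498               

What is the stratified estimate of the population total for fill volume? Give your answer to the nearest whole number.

236604

Population total = Σ Nₕ·x̄ₕ (each stratum's size times its mean).
177·506 + 126·503 + 90·498 + 78·498 = 89562 + 63378 + 44820 + 38844 = 236604.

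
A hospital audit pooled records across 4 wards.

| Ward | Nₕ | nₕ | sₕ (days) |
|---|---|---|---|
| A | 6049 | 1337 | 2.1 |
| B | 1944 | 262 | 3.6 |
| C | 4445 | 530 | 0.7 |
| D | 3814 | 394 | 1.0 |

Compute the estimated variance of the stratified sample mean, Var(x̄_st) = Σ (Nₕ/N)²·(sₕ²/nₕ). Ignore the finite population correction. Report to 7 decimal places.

N = 16252; Wₕ = Nₕ/N.
ward A: (6049/16252)²·2.1²/1337 = 0.0004569416
ward B: (1944/16252)²·3.6²/262 = 0.0007077544
ward C: (4445/16252)²·0.7²/530 = 0.0000691592
ward D: (3814/16252)²·1.0²/394 = 0.0001397821
Sum = 0.0013736374 → 0.0013736.

0.0013736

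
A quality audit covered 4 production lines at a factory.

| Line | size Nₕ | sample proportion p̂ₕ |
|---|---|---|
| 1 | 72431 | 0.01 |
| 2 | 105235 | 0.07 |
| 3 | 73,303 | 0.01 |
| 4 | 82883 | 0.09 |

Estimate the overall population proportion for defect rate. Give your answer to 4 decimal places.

0.0488

Wₕ = Nₕ/N with N = 333852: 0.2170, 0.3152, 0.2196, 0.2483.
p̂_st = 0.2170·0.01 + 0.3152·0.07 + 0.2196·0.01 + 0.2483·0.09 ≈ 0.048774... → 0.0488.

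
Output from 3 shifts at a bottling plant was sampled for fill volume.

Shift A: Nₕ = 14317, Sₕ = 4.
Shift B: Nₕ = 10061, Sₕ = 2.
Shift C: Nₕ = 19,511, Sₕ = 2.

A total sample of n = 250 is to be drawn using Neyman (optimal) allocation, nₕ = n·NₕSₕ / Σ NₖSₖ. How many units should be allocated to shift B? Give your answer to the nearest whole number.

43

Σ NₕSₕ = 14317·4 + 10061·2 + 19511·2 = 116412.
Share for B: 20122/116412 = 0.17285.
n_B = 250 × 0.17285 = 43.213... → 43.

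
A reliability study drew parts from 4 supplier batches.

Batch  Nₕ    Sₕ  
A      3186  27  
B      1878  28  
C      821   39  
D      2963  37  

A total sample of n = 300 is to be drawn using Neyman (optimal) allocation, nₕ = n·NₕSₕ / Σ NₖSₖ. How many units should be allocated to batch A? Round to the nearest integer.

92

Σ NₕSₕ = 3186·27 + 1878·28 + 821·39 + 2963·37 = 280256.
Share for A: 86022/280256 = 0.30694.
n_A = 300 × 0.30694 = 92.082... → 92.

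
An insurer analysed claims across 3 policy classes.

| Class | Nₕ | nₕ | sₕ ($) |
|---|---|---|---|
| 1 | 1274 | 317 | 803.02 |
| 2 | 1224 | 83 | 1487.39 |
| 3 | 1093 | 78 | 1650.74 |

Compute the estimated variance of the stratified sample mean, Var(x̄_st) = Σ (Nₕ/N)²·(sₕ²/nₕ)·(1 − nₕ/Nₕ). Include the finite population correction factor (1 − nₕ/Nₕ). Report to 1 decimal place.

N = 3591; Wₕ = Nₕ/N.
class 1: (1274/3591)²·803.02²/317·(1 − 317/1274) = 192.3287
class 2: (1224/3591)²·1487.39²/83·(1 − 83/1224) = 2886.7414
class 3: (1093/3591)²·1650.74²/78·(1 − 78/1093) = 3005.5098
Sum = 6084.5798 → 6084.6.

6084.6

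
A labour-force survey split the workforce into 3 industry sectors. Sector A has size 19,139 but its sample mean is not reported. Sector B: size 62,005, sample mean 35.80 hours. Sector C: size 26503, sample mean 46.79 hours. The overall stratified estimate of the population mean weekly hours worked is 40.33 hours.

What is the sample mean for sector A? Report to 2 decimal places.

46.06

N = 19139 + 62005 + 26503 = 107647.
Overall total = μ·N = 40.33·107647 = 4341403.51.
Subtract the known strata: 62005·35.80 + 26503·46.79 = 3459854.37.
Remaining total for sector A: 4341403.51 − 3459854.37 = 881549.14.
Divide by its size: 881549.14 / 19139 = 46.0604... → 46.06.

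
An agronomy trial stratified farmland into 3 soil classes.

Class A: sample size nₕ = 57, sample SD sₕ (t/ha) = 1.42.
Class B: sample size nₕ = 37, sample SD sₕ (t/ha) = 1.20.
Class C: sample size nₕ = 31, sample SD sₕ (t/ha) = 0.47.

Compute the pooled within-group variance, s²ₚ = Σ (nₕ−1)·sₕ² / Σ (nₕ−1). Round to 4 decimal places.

1.4048

A: (57−1)·1.42² = 56·2.0164 = 112.9184
B: (37−1)·1.20² = 36·1.44 = 51.84
C: (31−1)·0.47² = 30·0.2209 = 6.627
Numerator = 171.3854; denominator = Σ(nₕ−1) = 122.
s²ₚ = 171.3854/122 = 1.404798... → 1.4048.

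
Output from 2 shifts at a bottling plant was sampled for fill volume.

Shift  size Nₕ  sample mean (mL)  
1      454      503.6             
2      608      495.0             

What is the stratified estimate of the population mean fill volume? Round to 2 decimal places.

x̄_st = (Σ Nₕx̄ₕ) / (Σ Nₕ) = (454·503.6 + 608·495.0) / 1062
= 529594.4 / 1062 = 498.6765... → 498.68.

498.68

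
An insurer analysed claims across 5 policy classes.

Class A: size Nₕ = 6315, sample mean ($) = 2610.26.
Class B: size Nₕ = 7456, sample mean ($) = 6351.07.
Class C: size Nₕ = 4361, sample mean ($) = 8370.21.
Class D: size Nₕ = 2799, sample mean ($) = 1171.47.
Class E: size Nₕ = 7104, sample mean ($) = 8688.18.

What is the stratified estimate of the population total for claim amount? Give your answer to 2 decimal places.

A: 6315·2610.26 = 16483791.9
B: 7456·6351.07 = 47353577.92
C: 4361·8370.21 = 36502485.81
D: 2799·1171.47 = 3278944.53
E: 7104·8688.18 = 61720830.72
τ̂ = Σ Nₕx̄ₕ = 165339630.88.

165339630.88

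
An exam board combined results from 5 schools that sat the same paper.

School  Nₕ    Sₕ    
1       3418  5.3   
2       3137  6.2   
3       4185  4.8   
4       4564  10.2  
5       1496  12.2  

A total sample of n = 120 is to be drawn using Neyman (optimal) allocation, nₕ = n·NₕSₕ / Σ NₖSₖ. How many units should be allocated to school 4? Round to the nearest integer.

46

1: NₕSₕ = 3418·5.3 = 18115.4
2: NₕSₕ = 3137·6.2 = 19449.4
3: NₕSₕ = 4185·4.8 = 20088
4: NₕSₕ = 4564·10.2 = 46552.8
5: NₕSₕ = 1496·12.2 = 18251.2
Σ NₕSₕ = 122456.8.
n_4 = 120·46552.8/122456.8 = 45.619... → 46.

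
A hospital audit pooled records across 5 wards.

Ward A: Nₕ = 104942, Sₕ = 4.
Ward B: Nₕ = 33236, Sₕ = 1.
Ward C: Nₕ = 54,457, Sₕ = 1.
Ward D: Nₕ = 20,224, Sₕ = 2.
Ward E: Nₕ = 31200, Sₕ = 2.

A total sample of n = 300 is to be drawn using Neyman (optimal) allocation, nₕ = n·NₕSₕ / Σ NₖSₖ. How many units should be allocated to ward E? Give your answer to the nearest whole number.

A: NₕSₕ = 104942·4 = 419768
B: NₕSₕ = 33236·1 = 33236
C: NₕSₕ = 54457·1 = 54457
D: NₕSₕ = 20224·2 = 40448
E: NₕSₕ = 31200·2 = 62400
Σ NₕSₕ = 610309.
n_E = 300·62400/610309 = 30.673... → 31.

31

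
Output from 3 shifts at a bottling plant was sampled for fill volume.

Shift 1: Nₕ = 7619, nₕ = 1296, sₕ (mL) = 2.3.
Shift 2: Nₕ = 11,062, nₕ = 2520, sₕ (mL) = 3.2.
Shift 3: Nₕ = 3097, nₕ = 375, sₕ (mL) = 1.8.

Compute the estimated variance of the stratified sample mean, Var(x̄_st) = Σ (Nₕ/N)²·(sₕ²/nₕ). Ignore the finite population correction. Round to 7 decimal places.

N = 21778; Wₕ = Nₕ/N.
shift 1: (7619/21778)²·2.3²/1296 = 0.0004995864
shift 2: (11062/21778)²·3.2²/2520 = 0.0010484090
shift 3: (3097/21778)²·1.8²/375 = 0.0001747271
Sum = 0.0017227225 → 0.0017227.

0.0017227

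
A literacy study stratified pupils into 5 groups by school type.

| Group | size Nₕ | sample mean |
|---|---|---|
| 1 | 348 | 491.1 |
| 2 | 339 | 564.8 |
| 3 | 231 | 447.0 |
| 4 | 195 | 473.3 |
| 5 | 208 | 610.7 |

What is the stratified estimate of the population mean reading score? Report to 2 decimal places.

x̄_st = (Σ Nₕx̄ₕ) / (Σ Nₕ) = (348·491.1 + 339·564.8 + 231·447.0 + 195·473.3 + 208·610.7) / 1321
= 684946.1 / 1321 = 518.5058... → 518.51.

518.51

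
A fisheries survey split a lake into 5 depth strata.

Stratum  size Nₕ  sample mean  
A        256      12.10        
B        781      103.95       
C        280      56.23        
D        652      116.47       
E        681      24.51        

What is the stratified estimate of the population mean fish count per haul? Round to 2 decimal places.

N = 256 + 781 + 280 + 652 + 681 = 2650.
Overall mean = Σ (Nₕ/N)·x̄ₕ — weight by population share, not a simple average.
Σ Nₕx̄ₕ = 256·12.10 + 781·103.95 + 280·56.23 + 652·116.47 + 681·24.51 = 3097.6 + 81184.95 + 15744.4 + 75938.44 + 16691.31 = 192656.7.
Divide by N: 192656.7 / 2650 = 72.7006... → 72.70.

72.70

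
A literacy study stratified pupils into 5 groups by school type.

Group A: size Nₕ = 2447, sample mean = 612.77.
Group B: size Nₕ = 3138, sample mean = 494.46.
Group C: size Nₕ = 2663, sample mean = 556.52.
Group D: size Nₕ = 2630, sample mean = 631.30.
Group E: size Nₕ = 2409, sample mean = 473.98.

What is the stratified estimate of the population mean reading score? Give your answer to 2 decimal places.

x̄_st = (Σ Nₕx̄ₕ) / (Σ Nₕ) = (2447·612.77 + 3138·494.46 + 2663·556.52 + 2630·631.30 + 2409·473.98) / 13287
= 7335213.25 / 13287 = 552.0594... → 552.06.

552.06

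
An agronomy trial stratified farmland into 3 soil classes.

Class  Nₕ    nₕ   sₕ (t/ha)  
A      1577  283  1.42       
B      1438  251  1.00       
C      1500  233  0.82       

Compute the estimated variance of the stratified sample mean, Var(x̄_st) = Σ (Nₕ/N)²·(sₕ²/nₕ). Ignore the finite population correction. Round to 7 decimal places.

0.0015919

N = 4515. Term for each stratum: Wₕ²sₕ²/nₕ.
Var(x̄_st) = 0.0008692369 + 0.0004041369 + 0.0003185215 = 0.0015918953 → 0.0015919.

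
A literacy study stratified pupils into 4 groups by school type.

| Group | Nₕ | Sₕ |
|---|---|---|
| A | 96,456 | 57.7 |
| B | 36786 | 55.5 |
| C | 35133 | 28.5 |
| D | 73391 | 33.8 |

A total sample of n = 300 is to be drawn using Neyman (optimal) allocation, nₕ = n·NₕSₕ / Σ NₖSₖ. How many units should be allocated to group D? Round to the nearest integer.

67

Σ NₕSₕ = 96456·57.7 + 36786·55.5 + 35133·28.5 + 73391·33.8 = 11089040.5.
Share for D: 2480615.8/11089040.5 = 0.22370.
n_D = 300 × 0.22370 = 67.110... → 67.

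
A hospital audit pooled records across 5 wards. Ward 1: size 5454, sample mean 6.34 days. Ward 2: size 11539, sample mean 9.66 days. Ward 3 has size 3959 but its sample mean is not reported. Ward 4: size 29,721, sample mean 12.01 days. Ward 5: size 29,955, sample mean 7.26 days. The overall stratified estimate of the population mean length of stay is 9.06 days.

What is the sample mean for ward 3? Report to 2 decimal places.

N = 5454 + 11539 + 3959 + 29721 + 29955 = 80628.
Overall total = μ·N = 9.06·80628 = 730489.68.
Subtract the known strata: 5454·6.34 + 11539·9.66 + 29721·12.01 + 29955·7.26 = 720467.61.
Remaining total for ward 3: 730489.68 − 720467.61 = 10022.07.
Divide by its size: 10022.07 / 3959 = 2.5315... → 2.53.

2.53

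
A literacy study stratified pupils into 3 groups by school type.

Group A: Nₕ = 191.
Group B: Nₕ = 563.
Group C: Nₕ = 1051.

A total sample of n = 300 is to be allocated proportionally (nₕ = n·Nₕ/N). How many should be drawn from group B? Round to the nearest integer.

94

N = 191 + 563 + 1051 = 1805.
n_B = 300·563/1805 = 93.573... → 94.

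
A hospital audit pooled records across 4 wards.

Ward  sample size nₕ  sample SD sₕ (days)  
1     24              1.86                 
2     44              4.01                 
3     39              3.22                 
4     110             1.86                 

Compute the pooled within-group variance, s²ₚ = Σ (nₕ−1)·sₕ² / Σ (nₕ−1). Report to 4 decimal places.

7.2400

Degrees of freedom: 23 + 43 + 38 + 109 = 213.
Σ(nₕ−1)sₕ² = 23·3.4596 + 43·16.0801 + 38·10.3684 + 109·3.4596 = 1542.1107.
s²ₚ = 1542.1107 / 213 = 7.239956... → 7.2400.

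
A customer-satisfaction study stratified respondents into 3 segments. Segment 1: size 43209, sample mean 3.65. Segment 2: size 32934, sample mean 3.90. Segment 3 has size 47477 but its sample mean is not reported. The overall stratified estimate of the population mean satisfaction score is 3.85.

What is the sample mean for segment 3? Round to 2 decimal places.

4.00

Σ Nₕx̄ₕ = N·μ, so 47477·x̄_3 = 123620·3.85 − (43209·3.65 + 32934·3.90).
= 475937 − 286155.45 = 189781.55.
x̄_3 = 189781.55 / 47477 = 3.9973... → 4.00.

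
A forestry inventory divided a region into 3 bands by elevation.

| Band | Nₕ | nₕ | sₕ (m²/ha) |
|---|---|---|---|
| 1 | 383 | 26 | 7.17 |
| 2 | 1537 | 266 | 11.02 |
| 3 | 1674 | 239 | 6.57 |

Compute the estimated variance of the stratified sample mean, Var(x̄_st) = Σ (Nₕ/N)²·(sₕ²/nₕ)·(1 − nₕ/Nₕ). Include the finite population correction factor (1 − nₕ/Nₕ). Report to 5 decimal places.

0.12357

N = 3594; Wₕ = Nₕ/N.
band 1: (383/3594)²·7.17²/26·(1 − 26/383) = 0.02093032
band 2: (1537/3594)²·11.02²/266·(1 − 266/1537) = 0.06904700
band 3: (1674/3594)²·6.57²/239·(1 − 239/1674) = 0.03358799
Sum = 0.12356531 → 0.12357.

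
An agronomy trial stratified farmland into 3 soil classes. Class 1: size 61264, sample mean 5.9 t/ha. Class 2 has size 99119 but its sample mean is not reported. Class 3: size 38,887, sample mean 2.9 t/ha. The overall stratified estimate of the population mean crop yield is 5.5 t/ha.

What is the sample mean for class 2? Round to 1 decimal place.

6.3

Σ Nₕx̄ₕ = N·μ, so 99119·x̄_2 = 199270·5.5 − (61264·5.9 + 38887·2.9).
= 1095985 − 474229.9 = 621755.1.
x̄_2 = 621755.1 / 99119 = 6.273... → 6.3.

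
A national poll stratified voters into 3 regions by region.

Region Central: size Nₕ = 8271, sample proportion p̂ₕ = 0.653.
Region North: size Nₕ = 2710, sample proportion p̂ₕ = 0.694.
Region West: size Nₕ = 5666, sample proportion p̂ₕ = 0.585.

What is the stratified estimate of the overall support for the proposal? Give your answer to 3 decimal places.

Wₕ = Nₕ/N with N = 16647: 0.4968, 0.1628, 0.3404.
p̂_st = 0.4968·0.653 + 0.1628·0.694 + 0.3404·0.585 ≈ 0.63653... → 0.637.

0.637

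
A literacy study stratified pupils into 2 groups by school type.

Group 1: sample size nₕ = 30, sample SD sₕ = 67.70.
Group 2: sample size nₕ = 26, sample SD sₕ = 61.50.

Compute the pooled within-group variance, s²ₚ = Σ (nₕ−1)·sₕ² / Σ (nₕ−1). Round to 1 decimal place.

1: (30−1)·67.70² = 29·4583.29 = 132915.41
2: (26−1)·61.50² = 25·3782.25 = 94556.25
Numerator = 227471.66; denominator = Σ(nₕ−1) = 54.
s²ₚ = 227471.66/54 = 4212.438... → 4212.4.

4212.4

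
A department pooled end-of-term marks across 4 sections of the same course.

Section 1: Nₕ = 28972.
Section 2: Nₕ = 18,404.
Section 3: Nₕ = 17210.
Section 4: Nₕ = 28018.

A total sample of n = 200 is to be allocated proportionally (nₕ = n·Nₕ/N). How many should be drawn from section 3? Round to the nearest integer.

37

N = 28972 + 18404 + 17210 + 28018 = 92604.
n_3 = 200·17210/92604 = 37.169... → 37.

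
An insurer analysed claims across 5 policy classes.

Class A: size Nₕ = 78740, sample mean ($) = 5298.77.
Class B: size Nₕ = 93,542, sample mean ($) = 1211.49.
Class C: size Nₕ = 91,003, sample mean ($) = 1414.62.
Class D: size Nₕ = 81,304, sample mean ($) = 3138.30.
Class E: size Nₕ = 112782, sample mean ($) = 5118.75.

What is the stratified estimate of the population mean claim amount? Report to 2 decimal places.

x̄_st = (Σ Nₕx̄ₕ) / (Σ Nₕ) = (78740·5298.77 + 93542·1211.49 + 91003·1414.62 + 81304·3138.30 + 112782·5118.75) / 457371
= 1491744216.94 / 457371 = 3261.5628... → 3261.56.

3261.56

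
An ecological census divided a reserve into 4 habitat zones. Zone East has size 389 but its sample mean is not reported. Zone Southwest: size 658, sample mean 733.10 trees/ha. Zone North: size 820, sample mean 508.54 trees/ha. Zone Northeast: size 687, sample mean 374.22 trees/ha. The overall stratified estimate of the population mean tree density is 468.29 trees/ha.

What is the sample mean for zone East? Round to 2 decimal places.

Σ Nₕx̄ₕ = N·μ, so 389·x̄_East = 2554·468.29 − (658·733.10 + 820·508.54 + 687·374.22).
= 1196012.66 − 1156471.74 = 39540.92.
x̄_East = 39540.92 / 389 = 101.6476... → 101.65.

101.65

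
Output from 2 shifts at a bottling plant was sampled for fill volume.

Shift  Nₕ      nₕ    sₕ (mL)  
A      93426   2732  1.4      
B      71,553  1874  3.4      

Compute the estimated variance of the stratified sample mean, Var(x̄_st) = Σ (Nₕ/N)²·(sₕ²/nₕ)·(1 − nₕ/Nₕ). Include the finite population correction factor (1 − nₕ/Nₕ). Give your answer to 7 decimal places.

0.0013533

N = 164979. Term for each stratum: Wₕ²sₕ²/nₕ·(1−nₕ/Nₕ).
Var(x̄_st) = 0.0002233389 + 0.0011299538 = 0.0013532926 → 0.0013533.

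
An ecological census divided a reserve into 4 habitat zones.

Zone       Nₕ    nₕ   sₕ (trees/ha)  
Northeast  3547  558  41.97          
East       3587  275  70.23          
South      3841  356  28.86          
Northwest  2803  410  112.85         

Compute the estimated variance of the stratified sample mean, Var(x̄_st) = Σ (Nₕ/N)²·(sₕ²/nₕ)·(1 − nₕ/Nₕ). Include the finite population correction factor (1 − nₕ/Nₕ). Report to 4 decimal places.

2.5612

N = 13778; Wₕ = Nₕ/N.
zone Northeast: (3547/13778)²·41.97²/558·(1 − 558/3547) = 0.1763025
zone East: (3587/13778)²·70.23²/275·(1 − 275/3587) = 1.1224370
zone South: (3841/13778)²·28.86²/356·(1 − 356/3841) = 0.1649747
zone Northwest: (2803/13778)²·112.85²/410·(1 − 410/2803) = 1.0975207
Sum = 2.5612349 → 2.5612.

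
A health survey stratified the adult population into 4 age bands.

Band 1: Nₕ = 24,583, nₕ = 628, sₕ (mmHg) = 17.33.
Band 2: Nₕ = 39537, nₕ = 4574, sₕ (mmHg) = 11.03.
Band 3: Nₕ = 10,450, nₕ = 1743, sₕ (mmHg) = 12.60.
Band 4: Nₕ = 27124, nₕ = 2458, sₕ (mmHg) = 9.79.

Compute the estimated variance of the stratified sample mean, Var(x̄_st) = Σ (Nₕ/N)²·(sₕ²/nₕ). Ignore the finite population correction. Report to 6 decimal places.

N = 101694. Term for each stratum: Wₕ²sₕ²/nₕ.
Var(x̄_st) = 0.027945802 + 0.004020422 + 0.000961802 + 0.002773961 = 0.035701987 → 0.035702.

0.035702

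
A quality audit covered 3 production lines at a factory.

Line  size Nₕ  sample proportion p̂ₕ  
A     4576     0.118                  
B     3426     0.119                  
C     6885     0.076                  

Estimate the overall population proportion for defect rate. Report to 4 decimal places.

N = 4576 + 3426 + 6885 = 14887.
Overall proportion = Σ (Nₕ/N)·p̂ₕ.
Σ Nₕp̂ₕ = 539.968 + 407.694 + 523.26 = 1470.922.
1470.922 / 14887 = 0.098806... → 0.0988.

0.0988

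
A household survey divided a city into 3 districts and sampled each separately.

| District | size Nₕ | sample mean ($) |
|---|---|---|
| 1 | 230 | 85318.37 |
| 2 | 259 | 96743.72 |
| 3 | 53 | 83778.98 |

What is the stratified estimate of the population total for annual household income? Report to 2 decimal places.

1: 230·85318.37 = 19623225.1
2: 259·96743.72 = 25056623.48
3: 53·83778.98 = 4440285.94
τ̂ = Σ Nₕx̄ₕ = 49120134.52.

49120134.52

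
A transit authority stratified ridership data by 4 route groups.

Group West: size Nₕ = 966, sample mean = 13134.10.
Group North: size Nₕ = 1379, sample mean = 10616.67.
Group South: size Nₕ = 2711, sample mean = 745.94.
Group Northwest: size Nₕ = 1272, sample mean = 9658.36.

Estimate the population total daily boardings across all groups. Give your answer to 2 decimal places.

41635605.79

West: 966·13134.10 = 12687540.6
North: 1379·10616.67 = 14640387.93
South: 2711·745.94 = 2022243.34
Northwest: 1272·9658.36 = 12285433.92
τ̂ = Σ Nₕx̄ₕ = 41635605.79.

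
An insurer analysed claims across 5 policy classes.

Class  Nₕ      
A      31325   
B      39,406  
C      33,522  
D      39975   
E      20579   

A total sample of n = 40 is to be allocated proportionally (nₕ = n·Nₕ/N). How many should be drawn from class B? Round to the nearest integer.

10

N = 31325 + 39406 + 33522 + 39975 + 20579 = 164807.
n_B = 40·39406/164807 = 9.564... → 10.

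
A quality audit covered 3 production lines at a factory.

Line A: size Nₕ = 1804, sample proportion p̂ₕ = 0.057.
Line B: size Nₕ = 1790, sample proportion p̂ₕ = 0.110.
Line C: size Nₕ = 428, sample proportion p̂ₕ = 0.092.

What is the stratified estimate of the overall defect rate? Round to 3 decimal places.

0.084

N = 1804 + 1790 + 428 = 4022.
Overall proportion = Σ (Nₕ/N)·p̂ₕ.
Σ Nₕp̂ₕ = 102.828 + 196.9 + 39.376 = 339.104.
339.104 / 4022 = 0.08431... → 0.084.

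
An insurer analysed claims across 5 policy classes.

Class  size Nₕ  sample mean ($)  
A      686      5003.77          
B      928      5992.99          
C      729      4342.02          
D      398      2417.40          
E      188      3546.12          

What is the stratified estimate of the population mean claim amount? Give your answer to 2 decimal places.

N = 2929; weights Wₕ = Nₕ/N = (0.2342, 0.3168, 0.2489, 0.1359, 0.0642).
x̄_st = Σ Wₕ·x̄ₕ = 0.2342·5003.77 + 0.3168·5992.99 + 0.2489·4342.02 + 0.1359·2417.40 + 0.0642·3546.12 ≈ 4707.4801...
→ 4707.48.

4707.48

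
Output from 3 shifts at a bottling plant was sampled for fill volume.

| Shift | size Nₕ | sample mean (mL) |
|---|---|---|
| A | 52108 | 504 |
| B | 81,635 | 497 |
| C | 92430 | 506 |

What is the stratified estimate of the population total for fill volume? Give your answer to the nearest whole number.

A: 52108·504 = 26262432
B: 81635·497 = 40572595
C: 92430·506 = 46769580
τ̂ = Σ Nₕx̄ₕ = 113604607.

113604607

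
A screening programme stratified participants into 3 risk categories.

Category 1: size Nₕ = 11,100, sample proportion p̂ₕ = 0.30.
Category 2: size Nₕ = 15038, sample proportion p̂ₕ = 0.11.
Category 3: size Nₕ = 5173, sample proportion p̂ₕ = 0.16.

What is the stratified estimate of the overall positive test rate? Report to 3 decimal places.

0.186

N = 11100 + 15038 + 5173 = 31311.
Overall proportion = Σ (Nₕ/N)·p̂ₕ.
Σ Nₕp̂ₕ = 3330 + 1654.18 + 827.68 = 5811.86.
5811.86 / 31311 = 0.18562... → 0.186.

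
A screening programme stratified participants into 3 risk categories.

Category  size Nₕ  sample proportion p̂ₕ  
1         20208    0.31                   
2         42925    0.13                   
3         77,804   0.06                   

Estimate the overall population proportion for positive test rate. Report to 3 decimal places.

0.117

Wₕ = Nₕ/N with N = 140937: 0.1434, 0.3046, 0.5520.
p̂_st = 0.1434·0.31 + 0.3046·0.13 + 0.5520·0.06 ≈ 0.11717... → 0.117.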